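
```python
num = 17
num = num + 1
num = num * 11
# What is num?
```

Trace:
`num = 17` → num = 17
`num = num + 1` → num = 18
`num = num * 11` → num = 198
So num = 198

Answer: 198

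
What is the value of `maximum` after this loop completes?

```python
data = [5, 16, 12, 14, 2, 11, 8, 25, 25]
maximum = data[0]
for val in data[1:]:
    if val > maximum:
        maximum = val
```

Maximum of [5, 16, 12, 14, 2, 11, 8, 25, 25]
`maximum` takes the values: 5 → 16 → 25

Answer: 25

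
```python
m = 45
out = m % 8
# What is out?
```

Trace:
`m = 45` → m = 45
`out = m % 8` → out = 5
So out = 5

Answer: 5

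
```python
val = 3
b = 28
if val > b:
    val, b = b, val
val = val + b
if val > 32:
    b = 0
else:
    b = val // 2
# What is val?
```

Trace:
`val = 3` → val = 3
`b = 28` → b = 28
`if val > b: ...` → val > b is False → no variable changes
`val = val + b` → val = 31
`if val > 32: ...` → val > 32 is False, take else branch → b = 15
So val = 31

Answer: 31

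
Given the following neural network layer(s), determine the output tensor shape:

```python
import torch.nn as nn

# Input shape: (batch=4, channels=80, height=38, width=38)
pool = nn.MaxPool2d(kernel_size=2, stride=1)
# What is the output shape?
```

Input: (4, 80, 38, 38) -> Output: (4, 80, 37, 37)

Answer: (4, 80, 37, 37)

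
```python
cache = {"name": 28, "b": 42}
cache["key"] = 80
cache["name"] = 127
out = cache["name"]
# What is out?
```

Trace:
`cache = {"name": 28, "b": 42}` → cache = {'name': 28, 'b': 42}
`cache["key"] = 80` → cache = {'name': 28, 'b': 42, 'key': 80}
`cache["name"] = 127` → cache = {'name': 127, 'b': 42, 'key': 80}
`out = cache["name"]` → out = 127
So out = 127

Answer: 127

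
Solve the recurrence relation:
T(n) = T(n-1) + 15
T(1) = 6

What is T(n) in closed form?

Unrolling: T(n) = T(1) + 15·(n-1) = 6 + 15(n-1) = 15n - 9.

Answer: T(n) = 15n - 9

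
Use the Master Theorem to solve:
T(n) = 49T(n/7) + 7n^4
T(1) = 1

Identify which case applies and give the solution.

a=49, b=7, f(n)=7n^4. log_7(49) = 2. Since c=4 > 2 and the regularity condition holds (49(n/7)^4 = (49/7^4)n^4 with 49/7^4 < 1), Case 3 applies: T(n) = Θ(f(n)) = O(n^4).

Answer: O(n^4) - Case 3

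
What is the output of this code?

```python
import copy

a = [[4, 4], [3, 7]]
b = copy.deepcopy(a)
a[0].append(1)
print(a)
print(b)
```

Key concept: deep copy is fully independent.
Step by step:
`a = [[4, 4], [3, 7]]` → a = [[4, 4], [3, 7]]
`b = copy.deepcopy(a)` → b = [[4, 4], [3, 7]]
`a[0].append(1)` → a = [[4, 4, 1], [3, 7]]
`print(a)` → prints [[4, 4, 1], [3, 7]]
`print(b)` → prints [[4, 4], [3, 7]]

Answer:
[[4, 4, 1], [3, 7]]
[[4, 4], [3, 7]]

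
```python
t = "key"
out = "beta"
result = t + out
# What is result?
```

Trace:
`t = "key"` → t = 'key'
`out = "beta"` → out = 'beta'
`result = t + out` → result = 'keybeta'
So result = 'keybeta'

Answer: 'keybeta'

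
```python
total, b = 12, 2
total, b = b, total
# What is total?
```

Trace:
`total, b = 12, 2` → total = 12; b = 2
`total, b = b, total` → total = 2; b = 12
So total = 2

Answer: 2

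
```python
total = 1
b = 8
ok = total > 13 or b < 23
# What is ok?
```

Trace:
`total = 1` → total = 1
`b = 8` → b = 8
`ok = total > 13 or b < 23` → ok = True
So ok = True

Answer: True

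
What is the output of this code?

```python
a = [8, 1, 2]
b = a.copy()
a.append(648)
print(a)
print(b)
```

Key concept: list.copy() creates independent copy.
Step by step:
`a = [8, 1, 2]` → a = [8, 1, 2]
`b = a.copy()` → b = [8, 1, 2]
`a.append(648)` → a = [8, 1, 2, 648]
`print(a)` → prints [8, 1, 2, 648]
`print(b)` → prints [8, 1, 2]

Answer:
[8, 1, 2, 648]
[8, 1, 2]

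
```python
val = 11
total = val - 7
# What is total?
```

Trace:
`val = 11` → val = 11
`total = val - 7` → total = 4
So total = 4

Answer: 4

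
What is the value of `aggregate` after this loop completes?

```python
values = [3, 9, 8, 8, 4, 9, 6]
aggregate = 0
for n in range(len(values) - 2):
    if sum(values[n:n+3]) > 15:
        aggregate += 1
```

Count windows with sum > 15
`aggregate` takes the values: 0 → 1 → 2 → 3 → 4 → 5

Answer: 5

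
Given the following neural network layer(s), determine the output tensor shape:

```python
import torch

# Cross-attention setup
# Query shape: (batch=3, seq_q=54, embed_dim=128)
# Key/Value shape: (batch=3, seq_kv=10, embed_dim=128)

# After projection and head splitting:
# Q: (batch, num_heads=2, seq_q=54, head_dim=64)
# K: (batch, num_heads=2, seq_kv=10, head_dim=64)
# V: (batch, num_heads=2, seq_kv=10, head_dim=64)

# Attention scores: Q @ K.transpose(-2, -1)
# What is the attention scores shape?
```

Input: (3, 54, 128) -> Output: (3, 2, 54, 10)

Answer: (3, 2, 54, 10)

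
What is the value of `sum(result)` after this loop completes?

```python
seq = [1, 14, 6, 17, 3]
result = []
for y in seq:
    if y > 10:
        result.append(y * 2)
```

Sum of doubled values > 10
`result` takes the values: [] → [28] → [28, 34]
So `sum(result)` = 62

Answer: 62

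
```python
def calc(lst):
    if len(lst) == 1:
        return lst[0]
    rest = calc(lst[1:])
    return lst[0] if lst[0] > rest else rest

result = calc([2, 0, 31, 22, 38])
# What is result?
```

Recursive max over [2, 0, 31, 22, 38] = 38

Answer: 38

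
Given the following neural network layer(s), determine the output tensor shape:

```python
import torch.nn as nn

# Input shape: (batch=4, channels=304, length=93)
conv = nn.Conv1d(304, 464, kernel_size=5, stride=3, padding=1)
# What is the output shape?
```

Input: (4, 304, 93) -> Output: (4, 464, 31)

Answer: (4, 464, 31)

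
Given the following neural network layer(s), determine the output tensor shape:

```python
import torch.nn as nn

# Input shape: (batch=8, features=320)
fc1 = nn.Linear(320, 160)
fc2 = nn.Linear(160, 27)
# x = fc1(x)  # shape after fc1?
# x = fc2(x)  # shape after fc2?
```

Input: (8, 320) -> after fc1: (8, 160) -> Output: (8, 27)

Answer: (8, 27)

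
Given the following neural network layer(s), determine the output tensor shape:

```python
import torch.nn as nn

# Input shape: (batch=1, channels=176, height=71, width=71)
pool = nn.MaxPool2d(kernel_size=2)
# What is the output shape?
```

Input: (1, 176, 71, 71) -> Output: (1, 176, 35, 35)

Answer: (1, 176, 35, 35)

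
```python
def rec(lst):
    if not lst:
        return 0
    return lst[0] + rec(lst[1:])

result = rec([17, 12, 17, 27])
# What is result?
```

17 + 12 + 17 + 27 + 0 = 73

Answer: 73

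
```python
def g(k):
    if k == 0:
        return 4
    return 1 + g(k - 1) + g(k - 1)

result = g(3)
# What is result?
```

g(k) = 1 + 2·g(k-1), g(0)=4. Closed form: (4+1)·2^3 - 1 = 39.

Answer: 39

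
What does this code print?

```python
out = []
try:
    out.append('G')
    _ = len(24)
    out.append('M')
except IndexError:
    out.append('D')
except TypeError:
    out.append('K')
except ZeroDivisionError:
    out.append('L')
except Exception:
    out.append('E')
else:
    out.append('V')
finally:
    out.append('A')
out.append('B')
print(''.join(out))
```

Execution trace: 'G' (try body) → 'K' (except TypeError) → 'A' (finally) → 'B' (after the try/except). Output: GKAB

Answer: GKAB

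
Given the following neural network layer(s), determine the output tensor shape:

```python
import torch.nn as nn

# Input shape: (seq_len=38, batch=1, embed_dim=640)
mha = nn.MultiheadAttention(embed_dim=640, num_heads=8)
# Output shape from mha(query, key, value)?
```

Input: (38, 1, 640) -> Output: (38, 1, 640)

Answer: (38, 1, 640)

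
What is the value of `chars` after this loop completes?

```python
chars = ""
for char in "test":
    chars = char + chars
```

Reverse 'test'
`chars` takes the values: "" → "t" → "et" → "set" → "tset"

Answer: "tset"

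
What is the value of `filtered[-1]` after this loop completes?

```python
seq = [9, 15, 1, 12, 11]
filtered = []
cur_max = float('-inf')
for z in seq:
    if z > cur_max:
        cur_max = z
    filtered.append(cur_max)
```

Running max ends at 15
`filtered` takes the values: [] → [9] → [9, 15] → [9, 15, 15] → [9, 15, 15, 15] → [9, 15, 15, 15, 15]
So `filtered[-1]` = 15

Answer: 15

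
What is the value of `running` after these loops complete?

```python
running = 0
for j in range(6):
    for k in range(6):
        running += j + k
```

Sum of all j+k for j,k in 6x6
`running` takes the values: 0 → 1 → 3 → 6 → 10 → 15 → 16 → 18 → 21 → 25 → 30 → 36 → 38 → 41 → 45 → 50 → 56 → 63 → 66 → 70 → 75 → 81 → 88 → 96 → 100 → 105 → 111 → 118 → 126 → 135 → 140 → 146 → 153 → 161 → 170 → 180

Answer: 180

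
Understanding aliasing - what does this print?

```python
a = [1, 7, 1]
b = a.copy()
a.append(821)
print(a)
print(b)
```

Key concept: list.copy() creates independent copy.
Step by step:
`a = [1, 7, 1]` → a = [1, 7, 1]
`b = a.copy()` → b = [1, 7, 1]
`a.append(821)` → a = [1, 7, 1, 821]
`print(a)` → prints [1, 7, 1, 821]
`print(b)` → prints [1, 7, 1]

Answer:
[1, 7, 1, 821]
[1, 7, 1]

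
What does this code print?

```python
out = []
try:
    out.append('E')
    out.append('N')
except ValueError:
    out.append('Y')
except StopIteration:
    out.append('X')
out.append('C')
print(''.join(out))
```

Execution trace: 'E' (try body) → 'N' (try body, no exception) → 'C' (after the try/except). Output: ENC

Answer: ENC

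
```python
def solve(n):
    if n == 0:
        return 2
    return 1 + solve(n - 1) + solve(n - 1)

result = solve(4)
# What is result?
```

solve(n) = 1 + 2·solve(n-1), solve(0)=2. Closed form: (2+1)·2^4 - 1 = 47.

Answer: 47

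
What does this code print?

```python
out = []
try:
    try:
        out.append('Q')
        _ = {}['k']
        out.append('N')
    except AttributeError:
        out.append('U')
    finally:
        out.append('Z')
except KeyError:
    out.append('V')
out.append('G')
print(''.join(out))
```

Execution trace: 'Q' (inner try body) → 'Z' (inner finally) → 'V' (outer except KeyError) → 'G' (after the try/except). Output: QZVG

Answer: QZVG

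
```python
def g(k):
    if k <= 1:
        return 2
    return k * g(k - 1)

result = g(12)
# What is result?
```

g(12) = 12 * 11 * 10 * 9 * 8 * 7 * 6 * 5 * 4 * 3 * 2 * 2 = 958003200

Answer: 958003200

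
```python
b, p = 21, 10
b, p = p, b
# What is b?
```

Trace:
`b, p = 21, 10` → b = 21; p = 10
`b, p = p, b` → b = 10; p = 21
So b = 10

Answer: 10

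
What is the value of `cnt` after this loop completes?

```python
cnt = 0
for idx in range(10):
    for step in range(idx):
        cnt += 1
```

Triangle number: 0+1+2+...+9
`cnt` takes the values: 0 → 1 → 2 → 3 → 4 → 5 → 6 → 7 → 8 → 9 → 10 → 11 → 12 → 13 → 14 → 15 → 16 → 17 → 18 → 19 → 20 → 21 → 22 → 23 → 24 → 25 → 26 → 27 → 28 → 29 → … → 41 → 42 → 43 → 44 → 45

Answer: 45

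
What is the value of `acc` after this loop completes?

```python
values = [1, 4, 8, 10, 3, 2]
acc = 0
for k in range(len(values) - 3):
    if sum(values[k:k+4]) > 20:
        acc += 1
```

Count windows with sum > 20
`acc` takes the values: 0 → 1 → 2 → 3

Answer: 3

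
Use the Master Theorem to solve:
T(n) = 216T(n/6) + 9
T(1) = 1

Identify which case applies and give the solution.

a=216, b=6, f(n)=9. log_6(216) = 3. Since c=0 < 3, Case 1 applies: T(n) = Θ(n^log_b(a)) = O(n^3).

Answer: O(n^3) - Case 1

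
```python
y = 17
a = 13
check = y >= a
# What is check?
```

Trace:
`y = 17` → y = 17
`a = 13` → a = 13
`check = y >= a` → check = True
So check = True

Answer: True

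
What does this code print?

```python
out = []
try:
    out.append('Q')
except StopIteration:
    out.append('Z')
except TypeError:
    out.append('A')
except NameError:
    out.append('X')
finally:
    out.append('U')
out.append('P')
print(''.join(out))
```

Execution trace: 'Q' (try body, no exception) → 'U' (finally) → 'P' (after the try/except). Output: QUP

Answer: QUP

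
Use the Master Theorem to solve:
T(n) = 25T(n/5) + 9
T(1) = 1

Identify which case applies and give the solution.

a=25, b=5, f(n)=9. log_5(25) = 2. Since c=0 < 2, Case 1 applies: T(n) = Θ(n^log_b(a)) = O(n^2).

Answer: O(n^2) - Case 1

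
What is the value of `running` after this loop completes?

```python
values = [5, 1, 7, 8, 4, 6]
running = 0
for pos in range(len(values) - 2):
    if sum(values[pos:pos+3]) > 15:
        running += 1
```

Count windows with sum > 15
`running` takes the values: 0 → 1 → 2 → 3

Answer: 3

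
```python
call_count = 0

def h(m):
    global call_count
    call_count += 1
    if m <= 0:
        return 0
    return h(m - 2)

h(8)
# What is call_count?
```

Linear recursion stepping by 2: 5 calls from m=8 down to ≤0.

Answer: 5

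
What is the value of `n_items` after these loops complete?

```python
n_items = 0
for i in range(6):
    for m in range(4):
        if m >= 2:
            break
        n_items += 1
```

Inner breaks at 2, outer runs 6 times
`n_items` takes the values: 0 → 1 → 2 → 3 → 4 → 5 → 6 → 7 → 8 → 9 → 10 → 11 → 12

Answer: 12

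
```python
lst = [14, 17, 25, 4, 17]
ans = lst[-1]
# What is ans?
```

Trace:
`lst = [14, 17, 25, 4, 17]` → lst = [14, 17, 25, 4, 17]
`ans = lst[-1]` → ans = 17
So ans = 17

Answer: 17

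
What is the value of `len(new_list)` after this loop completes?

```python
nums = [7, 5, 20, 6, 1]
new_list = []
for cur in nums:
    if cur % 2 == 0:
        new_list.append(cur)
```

Count even numbers in [7, 5, 20, 6, 1]
`new_list` takes the values: [] → [20] → [20, 6]
So `len(new_list)` = 2

Answer: 2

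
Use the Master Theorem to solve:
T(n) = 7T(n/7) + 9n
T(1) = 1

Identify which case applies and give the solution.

a=7, b=7, f(n)=9n. log_7(7) = 1. Since c=1 = 1, Case 2 applies: T(n) = Θ(n^log_b(a) · log n) = O(n log n).

Answer: O(n log n) - Case 2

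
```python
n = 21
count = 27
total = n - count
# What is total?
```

Trace:
`n = 21` → n = 21
`count = 27` → count = 27
`total = n - count` → total = -6
So total = -6

Answer: -6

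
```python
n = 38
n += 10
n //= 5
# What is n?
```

Trace:
`n = 38` → n = 38
`n += 10` → n = 48
`n //= 5` → n = 9
So n = 9

Answer: 9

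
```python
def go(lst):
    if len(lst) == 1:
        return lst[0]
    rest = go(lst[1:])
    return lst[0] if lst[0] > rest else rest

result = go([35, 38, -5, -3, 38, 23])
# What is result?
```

Recursive max over [35, 38, -5, -3, 38, 23] = 38

Answer: 38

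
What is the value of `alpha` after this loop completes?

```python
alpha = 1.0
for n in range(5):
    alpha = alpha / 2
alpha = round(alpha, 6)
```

Halving LR 5 times: 1 / 2^5
`alpha` takes the values: 1.0 → 0.5 → 0.25 → 0.125 → 0.0625 → 0.03125

Answer: 0.03125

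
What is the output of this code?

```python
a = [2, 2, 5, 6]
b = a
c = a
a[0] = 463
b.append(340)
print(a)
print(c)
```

Key concept: multiple aliases.
Step by step:
`a = [2, 2, 5, 6]` → a = [2, 2, 5, 6]
`b = a` → b = [2, 2, 5, 6] (same object as a)
`c = a` → c = [2, 2, 5, 6] (same object as a, b)
`a[0] = 463` → a = [463, 2, 5, 6] (same object as b, c); b = [463, 2, 5, 6] (same object as a, c); c = [463, 2, 5, 6] (same object as a, b)
`b.append(340)` → a = [463, 2, 5, 6, 340] (same object as b, c); b = [463, 2, 5, 6, 340] (same object as a, c); c = [463, 2, 5, 6, 340] (same object as a, b)
`print(a)` → prints [463, 2, 5, 6, 340]
`print(c)` → prints [463, 2, 5, 6, 340]

Answer:
[463, 2, 5, 6, 340]
[463, 2, 5, 6, 340]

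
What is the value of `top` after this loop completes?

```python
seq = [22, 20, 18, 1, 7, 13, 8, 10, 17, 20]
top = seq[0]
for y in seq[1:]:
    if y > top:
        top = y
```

Maximum of [22, 20, 18, 1, 7, 13, 8, 10, 17, 20]
`top` takes the values: 22

Answer: 22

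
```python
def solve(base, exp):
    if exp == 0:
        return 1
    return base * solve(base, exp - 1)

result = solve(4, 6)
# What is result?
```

solve(4, 6) = 4 * 4 * 4 * 4 * 4 * 4 = 4096

Answer: 4096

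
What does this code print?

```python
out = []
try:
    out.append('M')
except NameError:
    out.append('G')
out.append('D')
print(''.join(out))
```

Execution trace: 'M' (try body, no exception) → 'D' (after the try/except). Output: MD

Answer: MD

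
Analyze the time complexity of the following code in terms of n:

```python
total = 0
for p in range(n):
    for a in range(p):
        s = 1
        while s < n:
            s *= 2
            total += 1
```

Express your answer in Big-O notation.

Each loop level contributes: n × n × log n. Multiplying the contributions gives O(n^2 log n).

Answer: O(n^2 log n)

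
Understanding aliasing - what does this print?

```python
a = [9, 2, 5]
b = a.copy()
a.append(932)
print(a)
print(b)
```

Key concept: list.copy() creates independent copy.
Step by step:
`a = [9, 2, 5]` → a = [9, 2, 5]
`b = a.copy()` → b = [9, 2, 5]
`a.append(932)` → a = [9, 2, 5, 932]
`print(a)` → prints [9, 2, 5, 932]
`print(b)` → prints [9, 2, 5]

Answer:
[9, 2, 5, 932]
[9, 2, 5]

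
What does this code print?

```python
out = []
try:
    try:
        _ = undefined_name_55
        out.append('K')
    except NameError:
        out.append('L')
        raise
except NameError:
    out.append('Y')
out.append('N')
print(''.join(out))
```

Execution trace: 'L' (inner except NameError) → 'Y' (outer except NameError) → 'N' (after the try/except). Output: LYN

Answer: LYN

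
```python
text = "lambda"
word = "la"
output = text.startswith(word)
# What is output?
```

Trace:
`text = "lambda"` → text = 'lambda'
`word = "la"` → word = 'la'
`output = text.startswith(word)` → output = True
So output = True

Answer: True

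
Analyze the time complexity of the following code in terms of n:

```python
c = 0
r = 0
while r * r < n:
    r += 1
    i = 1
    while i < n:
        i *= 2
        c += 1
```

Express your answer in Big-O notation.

Each loop level contributes: √n × log n. Multiplying the contributions gives O(√n log n).

Answer: O(√n log n)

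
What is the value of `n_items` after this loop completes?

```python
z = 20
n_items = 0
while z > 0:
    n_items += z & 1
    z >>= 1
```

Count set bits in 20 (binary: 0b10100)
`n_items` takes the values: 0 → 1 → 2

Answer: 2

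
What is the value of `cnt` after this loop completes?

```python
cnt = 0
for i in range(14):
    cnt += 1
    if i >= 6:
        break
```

Loop breaks when i reaches 6, cnt is 7
`cnt` takes the values: 0 → 1 → 2 → 3 → 4 → 5 → 6 → 7

Answer: 7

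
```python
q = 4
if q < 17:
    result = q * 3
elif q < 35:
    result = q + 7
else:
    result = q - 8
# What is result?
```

Trace:
`q = 4` → q = 4
`if q < 17: ...` → q < 17 is True → result = 12
So result = 12

Answer: 12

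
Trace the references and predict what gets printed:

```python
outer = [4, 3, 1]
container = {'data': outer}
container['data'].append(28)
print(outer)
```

Key concept: dict holds reference to list.
Step by step:
`outer = [4, 3, 1]` → outer = [4, 3, 1]
`container = {'data': outer}` → container = {'data': [4, 3, 1]}
`container['data'].append(28)` → outer = [4, 3, 1, 28]; container = {'data': [4, 3, 1, 28]}
`print(outer)` → prints [4, 3, 1, 28]

Answer: [4, 3, 1, 28]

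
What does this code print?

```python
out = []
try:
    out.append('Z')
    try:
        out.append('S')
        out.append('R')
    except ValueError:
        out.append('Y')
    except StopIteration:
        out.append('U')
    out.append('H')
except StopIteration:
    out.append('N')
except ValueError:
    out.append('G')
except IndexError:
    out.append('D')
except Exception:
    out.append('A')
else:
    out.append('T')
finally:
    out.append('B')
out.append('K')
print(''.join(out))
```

Execution trace: 'Z' (try body) → 'S' (inner try body) → 'R' (inner try body, no exception) → 'H' (try body, no exception) → 'T' (else) → 'B' (finally) → 'K' (after the try/except). Output: ZSRHTBK

Answer: ZSRHTBK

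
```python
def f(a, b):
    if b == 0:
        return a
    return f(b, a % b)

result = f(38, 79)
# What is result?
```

f(38, 79) -> f(79, 38) -> f(38, 3) -> f(3, 2) -> f(2, 1) -> f(1, 0) -> 1

Answer: 1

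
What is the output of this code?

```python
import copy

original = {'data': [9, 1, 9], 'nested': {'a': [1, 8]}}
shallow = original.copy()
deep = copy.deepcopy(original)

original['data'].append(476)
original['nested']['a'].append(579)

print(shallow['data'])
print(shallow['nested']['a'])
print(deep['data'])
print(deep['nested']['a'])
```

Key concept: comparing shallow vs deep copy.
Step by step:
`original = {'data': [9, 1, 9], 'nested': {'a': [1, 8]}}` → original = {'data': [9, 1, 9], 'nested': {'a': [1, 8]}}
`shallow = original.copy()` → shallow = {'data': [9, 1, 9], 'nested': {'a': [1, 8]}}
`deep = copy.deepcopy(original)` → deep = {'data': [9, 1, 9], 'nested': {'a': [1, 8]}}
`original['data'].append(476)` → original = {'data': [9, 1, 9, 476], 'nested': {'a': [1, 8]}}; shallow = {'data': [9, 1, 9, 476], 'nested': {'a': [1, 8]}}
`original['nested']['a'].append(579)` → original = {'data': [9, 1, 9, 476], 'nested': {'a': [1, 8, 579]}}; shallow = {'data': [9, 1, 9, 476], 'nested': {'a': [1, 8, 579]}}
`print(shallow['data'])` → prints [9, 1, 9, 476]
`print(shallow['nested']['a'])` → prints [1, 8, 579]
`print(deep['data'])` → prints [9, 1, 9]
`print(deep['nested']['a'])` → prints [1, 8]

Answer:
[9, 1, 9, 476]
[1, 8, 579]
[9, 1, 9]
[1, 8]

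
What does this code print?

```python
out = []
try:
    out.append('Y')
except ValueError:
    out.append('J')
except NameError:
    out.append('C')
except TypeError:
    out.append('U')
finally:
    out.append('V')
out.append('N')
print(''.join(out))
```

Execution trace: 'Y' (try body, no exception) → 'V' (finally) → 'N' (after the try/except). Output: YVN

Answer: YVN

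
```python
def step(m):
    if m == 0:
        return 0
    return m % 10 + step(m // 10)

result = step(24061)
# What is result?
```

Sum of digits of 24061: 1 + 6 + 0 + 4 + 2 = 13

Answer: 13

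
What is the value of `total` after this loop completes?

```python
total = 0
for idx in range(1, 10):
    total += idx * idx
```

Sum of squares 1² to 9² = 285
`total` takes the values: 0 → 1 → 5 → 14 → 30 → 55 → 91 → 140 → 204 → 285

Answer: 285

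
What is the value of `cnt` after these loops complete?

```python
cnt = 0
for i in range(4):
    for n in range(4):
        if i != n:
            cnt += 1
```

4² - 4 (exclude diagonal)
`cnt` takes the values: 0 → 1 → 2 → 3 → 4 → 5 → 6 → 7 → 8 → 9 → 10 → 11 → 12

Answer: 12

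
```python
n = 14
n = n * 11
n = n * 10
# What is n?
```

Trace:
`n = 14` → n = 14
`n = n * 11` → n = 154
`n = n * 10` → n = 1540
So n = 1540

Answer: 1540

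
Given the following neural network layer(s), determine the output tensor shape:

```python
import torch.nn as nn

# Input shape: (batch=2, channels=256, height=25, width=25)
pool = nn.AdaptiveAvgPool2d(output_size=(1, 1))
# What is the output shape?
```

Input: (2, 256, 25, 25) -> Output: (2, 256, 1, 1)

Answer: (2, 256, 1, 1)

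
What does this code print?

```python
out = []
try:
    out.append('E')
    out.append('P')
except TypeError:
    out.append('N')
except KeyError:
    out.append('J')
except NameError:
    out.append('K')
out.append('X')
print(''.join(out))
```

Execution trace: 'E' (try body) → 'P' (try body, no exception) → 'X' (after the try/except). Output: EPX

Answer: EPX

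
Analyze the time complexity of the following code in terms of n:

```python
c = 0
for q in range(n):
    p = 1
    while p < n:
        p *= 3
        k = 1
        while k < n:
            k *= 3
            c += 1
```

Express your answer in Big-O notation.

Each loop level contributes: n × log n × log n. Multiplying the contributions gives O(n log² n).

Answer: O(n log² n)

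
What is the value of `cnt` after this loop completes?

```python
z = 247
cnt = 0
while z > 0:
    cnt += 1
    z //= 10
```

Count digits by repeated division by 10
`cnt` takes the values: 0 → 1 → 2 → 3

Answer: 3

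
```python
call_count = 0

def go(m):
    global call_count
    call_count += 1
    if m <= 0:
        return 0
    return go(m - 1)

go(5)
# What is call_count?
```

Linear recursion stepping by 1: 6 calls from m=5 down to ≤0.

Answer: 6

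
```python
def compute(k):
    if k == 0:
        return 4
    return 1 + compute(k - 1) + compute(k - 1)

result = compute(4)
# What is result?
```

compute(k) = 1 + 2·compute(k-1), compute(0)=4. Closed form: (4+1)·2^4 - 1 = 79.

Answer: 79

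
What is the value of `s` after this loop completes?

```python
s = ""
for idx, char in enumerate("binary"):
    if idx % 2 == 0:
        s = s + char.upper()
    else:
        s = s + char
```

Uppercase even positions in 'binary'
`s` takes the values: "" → "B" → "Bi" → "BiN" → "BiNa" → "BiNaR" → "BiNaRy"

Answer: "BiNaRy"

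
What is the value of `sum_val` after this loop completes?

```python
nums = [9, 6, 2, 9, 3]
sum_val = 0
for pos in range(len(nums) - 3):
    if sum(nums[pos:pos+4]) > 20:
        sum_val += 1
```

Count windows with sum > 20
`sum_val` takes the values: 0 → 1

Answer: 1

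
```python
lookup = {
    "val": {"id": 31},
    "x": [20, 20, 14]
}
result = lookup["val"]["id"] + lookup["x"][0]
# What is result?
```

Trace:
`lookup = { ...` → lookup = {'val': {'id': 31}, 'x': [20, 20, 14]}
`result = lookup["val"]["id"] + lookup["x"][0]` → result = 51
So result = 51

Answer: 51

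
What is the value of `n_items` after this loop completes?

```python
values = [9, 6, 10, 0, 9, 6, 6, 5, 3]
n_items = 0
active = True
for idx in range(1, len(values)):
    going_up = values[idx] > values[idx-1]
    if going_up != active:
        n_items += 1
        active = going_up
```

Count direction changes in [9, 6, 10, 0, 9, 6, 6, 5, 3]
`n_items` takes the values: 0 → 1 → 2 → 3 → 4 → 5

Answer: 5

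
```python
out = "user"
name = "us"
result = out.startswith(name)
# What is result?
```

Trace:
`out = "user"` → out = 'user'
`name = "us"` → name = 'us'
`result = out.startswith(name)` → result = True
So result = True

Answer: True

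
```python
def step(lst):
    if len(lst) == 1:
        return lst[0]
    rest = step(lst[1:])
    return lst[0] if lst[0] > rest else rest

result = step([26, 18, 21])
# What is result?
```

Recursive max over [26, 18, 21] = 26

Answer: 26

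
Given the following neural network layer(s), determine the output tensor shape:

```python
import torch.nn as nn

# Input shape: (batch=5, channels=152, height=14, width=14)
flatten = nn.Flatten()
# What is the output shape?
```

Input: (5, 152, 14, 14) -> Output: (5, 29792)

Answer: (5, 29792)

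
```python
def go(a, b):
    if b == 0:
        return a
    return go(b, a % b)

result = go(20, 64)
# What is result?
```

go(20, 64) -> go(64, 20) -> go(20, 4) -> go(4, 0) -> 4

Answer: 4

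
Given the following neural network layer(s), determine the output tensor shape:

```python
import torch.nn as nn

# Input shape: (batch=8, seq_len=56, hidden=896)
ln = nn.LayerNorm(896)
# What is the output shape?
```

Input: (8, 56, 896) -> Output: (8, 56, 896)

Answer: (8, 56, 896)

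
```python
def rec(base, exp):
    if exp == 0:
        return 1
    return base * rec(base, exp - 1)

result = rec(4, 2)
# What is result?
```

rec(4, 2) = 4 * 4 = 16

Answer: 16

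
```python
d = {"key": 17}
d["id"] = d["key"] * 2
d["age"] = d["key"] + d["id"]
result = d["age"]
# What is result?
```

Trace:
`d = {"key": 17}` → d = {'key': 17}
`d["id"] = d["key"] * 2` → d = {'key': 17, 'id': 34}
`d["age"] = d["key"] + d["id"]` → d = {'key': 17, 'id': 34, 'age': 51}
`result = d["age"]` → result = 51
So result = 51

Answer: 51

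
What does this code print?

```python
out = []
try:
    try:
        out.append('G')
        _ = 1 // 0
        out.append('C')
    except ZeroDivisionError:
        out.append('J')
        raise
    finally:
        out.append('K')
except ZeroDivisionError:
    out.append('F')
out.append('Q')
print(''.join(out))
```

Execution trace: 'G' (inner try body) → 'J' (inner except ZeroDivisionError) → 'K' (inner finally) → 'F' (outer except ZeroDivisionError) → 'Q' (after the try/except). Output: GJKFQ

Answer: GJKFQ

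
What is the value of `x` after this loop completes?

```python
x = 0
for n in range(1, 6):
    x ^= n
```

XOR of 1 to 5
`x` takes the values: 0 → 1 → 3 → 0 → 4 → 1

Answer: 1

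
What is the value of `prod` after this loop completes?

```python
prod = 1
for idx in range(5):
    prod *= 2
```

2^5 = 32
`prod` takes the values: 1 → 2 → 4 → 8 → 16 → 32

Answer: 32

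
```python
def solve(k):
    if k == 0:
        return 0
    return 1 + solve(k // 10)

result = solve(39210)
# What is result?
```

Count of digits of 39210: 5

Answer: 5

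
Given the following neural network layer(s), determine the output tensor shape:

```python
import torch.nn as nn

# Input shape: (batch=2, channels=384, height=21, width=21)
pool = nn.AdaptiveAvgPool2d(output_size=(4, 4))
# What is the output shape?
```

Input: (2, 384, 21, 21) -> Output: (2, 384, 4, 4)

Answer: (2, 384, 4, 4)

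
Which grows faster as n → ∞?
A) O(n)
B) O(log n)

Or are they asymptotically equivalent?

O(n) vs O(log n): Higher order terms dominate.

Answer: A) O(n) grows faster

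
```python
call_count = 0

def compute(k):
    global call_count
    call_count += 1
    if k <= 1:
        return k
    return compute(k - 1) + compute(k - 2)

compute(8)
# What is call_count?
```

Calls(k) = 1 + Calls(k-1) + Calls(k-2); Calls(0)=Calls(1)=1. For k=8 this gives 67.

Answer: 67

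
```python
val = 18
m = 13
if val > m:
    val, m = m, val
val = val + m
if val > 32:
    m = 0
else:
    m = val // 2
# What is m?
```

Trace:
`val = 18` → val = 18
`m = 13` → m = 13
`if val > m: ...` → val > m is True → val = 13; m = 18
`val = val + m` → val = 31
`if val > 32: ...` → val > 32 is False, take else branch → m = 15
So m = 15

Answer: 15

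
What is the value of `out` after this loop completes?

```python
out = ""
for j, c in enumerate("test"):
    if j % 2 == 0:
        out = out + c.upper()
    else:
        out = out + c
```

Uppercase even positions in 'test'
`out` takes the values: "" → "T" → "Te" → "TeS" → "TeSt"

Answer: "TeSt"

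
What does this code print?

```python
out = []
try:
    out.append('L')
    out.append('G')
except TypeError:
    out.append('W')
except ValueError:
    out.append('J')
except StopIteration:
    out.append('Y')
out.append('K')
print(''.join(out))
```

Execution trace: 'L' (try body) → 'G' (try body, no exception) → 'K' (after the try/except). Output: LGK

Answer: LGK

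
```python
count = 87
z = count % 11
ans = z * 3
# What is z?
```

Trace:
`count = 87` → count = 87
`z = count % 11` → z = 10
`ans = z * 3` → ans = 30
So z = 10

Answer: 10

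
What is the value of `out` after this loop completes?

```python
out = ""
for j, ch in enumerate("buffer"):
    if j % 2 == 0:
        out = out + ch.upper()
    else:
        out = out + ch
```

Uppercase even positions in 'buffer'
`out` takes the values: "" → "B" → "Bu" → "BuF" → "BuFf" → "BuFfE" → "BuFfEr"

Answer: "BuFfEr"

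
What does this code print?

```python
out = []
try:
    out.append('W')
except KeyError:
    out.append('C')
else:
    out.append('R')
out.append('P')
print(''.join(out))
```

Execution trace: 'W' (try body, no exception) → 'R' (else) → 'P' (after the try/except). Output: WRP

Answer: WRP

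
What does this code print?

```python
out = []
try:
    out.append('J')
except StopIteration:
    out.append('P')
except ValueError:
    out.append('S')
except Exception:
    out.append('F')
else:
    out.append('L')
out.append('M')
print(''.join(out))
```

Execution trace: 'J' (try body, no exception) → 'L' (else) → 'M' (after the try/except). Output: JLM

Answer: JLM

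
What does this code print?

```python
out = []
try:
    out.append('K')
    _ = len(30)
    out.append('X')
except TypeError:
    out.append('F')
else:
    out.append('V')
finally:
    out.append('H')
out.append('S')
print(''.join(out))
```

Execution trace: 'K' (try body) → 'F' (except TypeError) → 'H' (finally) → 'S' (after the try/except). Output: KFHS

Answer: KFHS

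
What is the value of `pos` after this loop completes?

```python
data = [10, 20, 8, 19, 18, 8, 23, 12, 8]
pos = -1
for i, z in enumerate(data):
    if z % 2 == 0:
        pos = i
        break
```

First even number index in [10, 20, 8, 19, 18, 8, 23, 12, 8]
`pos` takes the values: -1 → 0

Answer: 0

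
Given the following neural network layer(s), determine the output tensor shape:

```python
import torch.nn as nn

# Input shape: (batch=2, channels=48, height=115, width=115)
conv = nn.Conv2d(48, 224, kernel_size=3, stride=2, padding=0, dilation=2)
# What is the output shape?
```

Input: (2, 48, 115, 115) -> Output: (2, 224, 56, 56)

Answer: (2, 224, 56, 56)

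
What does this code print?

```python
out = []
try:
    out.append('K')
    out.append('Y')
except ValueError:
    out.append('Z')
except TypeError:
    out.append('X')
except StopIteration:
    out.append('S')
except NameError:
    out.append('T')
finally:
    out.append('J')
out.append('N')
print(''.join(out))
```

Execution trace: 'K' (try body) → 'Y' (try body, no exception) → 'J' (finally) → 'N' (after the try/except). Output: KYJN

Answer: KYJN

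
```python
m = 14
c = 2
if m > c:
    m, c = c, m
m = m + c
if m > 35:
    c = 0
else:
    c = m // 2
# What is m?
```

Trace:
`m = 14` → m = 14
`c = 2` → c = 2
`if m > c: ...` → m > c is True → m = 2; c = 14
`m = m + c` → m = 16
`if m > 35: ...` → m > 35 is False, take else branch → c = 8
So m = 16

Answer: 16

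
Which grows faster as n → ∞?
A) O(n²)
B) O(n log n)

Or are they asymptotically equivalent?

O(n²) vs O(n log n): Higher order terms dominate.

Answer: A) O(n²) grows faster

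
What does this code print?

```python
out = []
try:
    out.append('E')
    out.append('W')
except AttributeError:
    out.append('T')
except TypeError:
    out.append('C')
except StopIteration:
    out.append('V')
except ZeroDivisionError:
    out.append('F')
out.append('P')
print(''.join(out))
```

Execution trace: 'E' (try body) → 'W' (try body, no exception) → 'P' (after the try/except). Output: EWP

Answer: EWP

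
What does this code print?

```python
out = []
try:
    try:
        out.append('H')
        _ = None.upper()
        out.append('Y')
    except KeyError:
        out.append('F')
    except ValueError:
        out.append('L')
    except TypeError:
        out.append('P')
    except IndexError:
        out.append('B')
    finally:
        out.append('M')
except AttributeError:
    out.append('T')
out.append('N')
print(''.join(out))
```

Execution trace: 'H' (try body) → 'M' (finally) → 'T' (outer except AttributeError) → 'N' (after the try/except). Output: HMTN

Answer: HMTN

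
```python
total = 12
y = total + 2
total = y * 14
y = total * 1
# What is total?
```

Trace:
`total = 12` → total = 12
`y = total + 2` → y = 14
`total = y * 14` → total = 196
`y = total * 1` → y = 196
So total = 196

Answer: 196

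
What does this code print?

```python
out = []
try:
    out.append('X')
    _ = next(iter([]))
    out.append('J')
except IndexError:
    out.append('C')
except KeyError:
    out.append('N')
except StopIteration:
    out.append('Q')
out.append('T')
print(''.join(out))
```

Execution trace: 'X' (try body) → 'Q' (except StopIteration) → 'T' (after the try/except). Output: XQT

Answer: XQT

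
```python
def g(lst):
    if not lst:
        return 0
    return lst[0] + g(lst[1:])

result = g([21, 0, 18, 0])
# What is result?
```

21 + 0 + 18 + 0 + 0 = 39

Answer: 39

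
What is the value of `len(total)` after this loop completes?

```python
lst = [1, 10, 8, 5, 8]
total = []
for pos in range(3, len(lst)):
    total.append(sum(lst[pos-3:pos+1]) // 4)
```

Number of 4-element averages
`total` takes the values: [] → [6] → [6, 7]
So `len(total)` = 2

Answer: 2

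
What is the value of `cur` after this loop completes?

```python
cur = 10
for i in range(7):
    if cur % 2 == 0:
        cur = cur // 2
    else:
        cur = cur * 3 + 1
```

Collatz-style transformation from 10
`cur` takes the values: 10 → 5 → 16 → 8 → 4 → 2 → 1 → 4

Answer: 4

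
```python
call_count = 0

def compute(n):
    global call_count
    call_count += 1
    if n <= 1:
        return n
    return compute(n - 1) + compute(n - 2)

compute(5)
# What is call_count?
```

Calls(n) = 1 + Calls(n-1) + Calls(n-2); Calls(0)=Calls(1)=1. For n=5 this gives 15.

Answer: 15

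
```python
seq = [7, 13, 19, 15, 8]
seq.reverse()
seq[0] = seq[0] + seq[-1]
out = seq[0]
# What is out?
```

Trace:
`seq = [7, 13, 19, 15, 8]` → seq = [7, 13, 19, 15, 8]
`seq.reverse()` → seq = [8, 15, 19, 13, 7]
`seq[0] = seq[0] + seq[-1]` → seq = [15, 15, 19, 13, 7]
`out = seq[0]` → out = 15
So out = 15

Answer: 15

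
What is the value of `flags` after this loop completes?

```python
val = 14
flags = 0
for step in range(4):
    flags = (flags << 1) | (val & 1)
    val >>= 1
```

Reverse lowest 4 bits of 14
`flags` takes the values: 0 → 1 → 3 → 7

Answer: 7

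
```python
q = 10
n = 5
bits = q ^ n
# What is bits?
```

Trace:
`q = 10` → q = 10
`n = 5` → n = 5
`bits = q ^ n` → bits = 15
So bits = 15

Answer: 15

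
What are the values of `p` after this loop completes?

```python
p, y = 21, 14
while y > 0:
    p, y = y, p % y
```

GCD of 21 and 14
`p` takes the values: 21 → 14 → 7

Answer: 7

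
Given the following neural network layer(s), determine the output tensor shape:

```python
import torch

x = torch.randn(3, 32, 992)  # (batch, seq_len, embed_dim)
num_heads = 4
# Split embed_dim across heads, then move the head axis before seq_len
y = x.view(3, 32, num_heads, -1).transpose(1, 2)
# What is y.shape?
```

Input: (3, 32, 992) -> head_dim = 992 // 4 = 248; after view: (3, 32, 4, 248) -> after transpose(1, 2): (3, 4, 32, 248) -> Output: (3, 4, 32, 248)

Answer: (3, 4, 32, 248)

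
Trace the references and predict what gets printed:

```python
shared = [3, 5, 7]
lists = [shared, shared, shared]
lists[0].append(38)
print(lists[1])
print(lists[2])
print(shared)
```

Key concept: list of same reference.
Step by step:
`shared = [3, 5, 7]` → shared = [3, 5, 7]
`lists = [shared, shared, shared]` → lists = [[3, 5, 7], [3, 5, 7], [3, 5, 7]]
`lists[0].append(38)` → shared = [3, 5, 7, 38]; lists = [[3, 5, 7, 38], [3, 5, 7, 38], [3, 5, 7, 38]]
`print(lists[1])` → prints [3, 5, 7, 38]
`print(lists[2])` → prints [3, 5, 7, 38]
`print(shared)` → prints [3, 5, 7, 38]

Answer:
[3, 5, 7, 38]
[3, 5, 7, 38]
[3, 5, 7, 38]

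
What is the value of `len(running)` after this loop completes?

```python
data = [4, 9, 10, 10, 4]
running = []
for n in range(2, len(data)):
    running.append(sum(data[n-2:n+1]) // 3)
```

Number of 3-element averages
`running` takes the values: [] → [7] → [7, 9] → [7, 9, 8]
So `len(running)` = 3

Answer: 3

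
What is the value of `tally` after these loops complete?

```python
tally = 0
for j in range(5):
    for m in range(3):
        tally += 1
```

5 * 3 = 15
`tally` takes the values: 0 → 1 → 2 → 3 → 4 → 5 → 6 → 7 → 8 → 9 → 10 → 11 → 12 → 13 → 14 → 15

Answer: 15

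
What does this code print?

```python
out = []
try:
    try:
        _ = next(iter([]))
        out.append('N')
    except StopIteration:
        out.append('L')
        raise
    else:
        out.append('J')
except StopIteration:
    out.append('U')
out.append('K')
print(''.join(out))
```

Execution trace: 'L' (inner except StopIteration) → 'U' (outer except StopIteration) → 'K' (after the try/except). Output: LUK

Answer: LUK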